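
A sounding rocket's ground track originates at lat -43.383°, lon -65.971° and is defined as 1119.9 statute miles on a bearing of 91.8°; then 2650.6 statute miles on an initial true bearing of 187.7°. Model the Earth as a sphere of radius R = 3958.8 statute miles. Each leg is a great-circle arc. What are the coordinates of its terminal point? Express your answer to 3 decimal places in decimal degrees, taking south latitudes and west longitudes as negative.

Apply the spherical direct solution leg by leg, carrying full precision between legs.
Leg 1: from (-43.383°, -65.971°), δ = 1119.9/3958.8 = 0.282889 rad, θ = 91.8° → φ = -41.755°, λ = -44.009°.
Leg 2: from (-41.755°, -44.009°), δ = 2650.6/3958.8 = 0.669546 rad, θ = 187.7° → φ = -78.809°, λ = -69.379°.

latitude -78.809°, longitude -69.379°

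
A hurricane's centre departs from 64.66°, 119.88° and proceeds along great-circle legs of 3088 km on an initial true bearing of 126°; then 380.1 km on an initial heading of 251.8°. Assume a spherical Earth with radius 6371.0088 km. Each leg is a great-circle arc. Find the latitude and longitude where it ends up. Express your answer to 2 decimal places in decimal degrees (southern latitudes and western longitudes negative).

latitude 41.89°, longitude 146.56°

Apply the spherical direct solution leg by leg, carrying full precision between legs.
Leg 1: from (64.66°, 119.88°), δ = 3088/6371.0088 = 0.484696 rad, θ = 126° → φ = 43.04°, λ = 150.93°.
Leg 2: from (43.04°, 150.93°), δ = 380.1/6371.0088 = 0.059661 rad, θ = 251.8° → φ = 41.89°, λ = 146.56°.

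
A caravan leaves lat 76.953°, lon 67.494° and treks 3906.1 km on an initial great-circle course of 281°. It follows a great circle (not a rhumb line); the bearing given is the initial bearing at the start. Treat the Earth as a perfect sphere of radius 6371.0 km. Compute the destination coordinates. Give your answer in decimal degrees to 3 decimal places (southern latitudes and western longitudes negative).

δ = 3906.1/6371 = 0.613106 rad (35.1284°).
Converting: φ₁ = 1.343083 rad, θ = 4.904375 rad.
sin φ₂ = sin φ₁ cos δ + cos φ₁ sin δ cos θ = (0.974185)(0.817865) + (0.225750)(0.575411)(0.190809) = 0.821538
φ₂ = asin(0.821538) = 0.964102 rad = 55.239°.
Then Δλ = atan2(-0.127513, 0.017535) = -1.434138 rad, from sin θ sin δ cos φ₁ over cos δ − sin φ₁ sin φ₂.
λ₂ = λ₁ + Δλ = -14.676°.

latitude 55.239°, longitude -14.676°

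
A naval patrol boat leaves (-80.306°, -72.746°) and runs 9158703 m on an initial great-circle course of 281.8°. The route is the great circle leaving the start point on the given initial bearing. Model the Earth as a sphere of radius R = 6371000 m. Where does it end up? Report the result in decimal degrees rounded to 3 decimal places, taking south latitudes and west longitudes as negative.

Angular distance δ = d/R = 9158703 / 6371000 = 1.437561 rad.
Start latitude φ₁ = -1.401604 rad; initial bearing θ = 4.918338 rad.
Applying the spherical law of cosines for sides, sin φ₂ = sin φ₁ cos δ + cos φ₁ sin δ cos θ = -0.096815, so φ₂ = -5.556°.
Then Δλ = atan2(-0.163367, 0.037408) = -1.345693 rad, from sin θ sin δ cos φ₁ over cos δ − sin φ₁ sin φ₂.
λ₂ = λ₁ + Δλ = -149.849°.

latitude -5.556°, longitude -149.849°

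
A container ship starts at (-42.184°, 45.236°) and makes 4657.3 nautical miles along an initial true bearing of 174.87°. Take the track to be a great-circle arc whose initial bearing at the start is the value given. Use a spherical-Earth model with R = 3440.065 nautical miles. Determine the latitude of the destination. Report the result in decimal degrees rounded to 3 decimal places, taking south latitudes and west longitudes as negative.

Angular distance δ = d/R = 4657.3 / 3440.065 = 1.353841 rad.
Converting: φ₁ = -0.736250 rad, θ = 3.052057 rad.
sin φ₂ = sin φ₁ cos δ + cos φ₁ sin δ cos θ = (-0.671514)(0.215258) + (0.740992)(0.976557)(-0.995994) = -0.865271
φ₂ = asin(-0.865271) = -1.045691 rad = -59.914°.
Then Δλ = atan2(0.064703, -0.365784) = 2.966515 rad, from sin θ sin δ cos φ₁ over cos δ − sin φ₁ sin φ₂.
λ₂ = 45.236° + 169.969° = 215.205°, normalized to (−180°, 180°] → -144.795°.

latitude -59.914°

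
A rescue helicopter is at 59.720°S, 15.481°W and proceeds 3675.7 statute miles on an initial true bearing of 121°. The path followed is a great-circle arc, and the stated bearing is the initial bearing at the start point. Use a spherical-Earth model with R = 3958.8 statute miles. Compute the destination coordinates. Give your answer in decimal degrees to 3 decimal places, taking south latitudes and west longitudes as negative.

latitude -46.491°, longitude 79.024°

Central angle δ = d/R = 0.928488 rad.
Start latitude φ₁ = -1.042311 rad; initial bearing θ = 2.111848 rad.
Applying the spherical law of cosines for sides, sin φ₂ = sin φ₁ cos δ + cos φ₁ sin δ cos θ = -0.725261, so φ₂ = -46.491°.
For the longitude increment, Δλ = atan2( sin θ sin δ cos φ₁, cos δ − sin φ₁ sin φ₂ ) = atan2(0.346074, -0.027269) = 94.505°.
λ₂ = -15.481° + 94.505° = 79.024°.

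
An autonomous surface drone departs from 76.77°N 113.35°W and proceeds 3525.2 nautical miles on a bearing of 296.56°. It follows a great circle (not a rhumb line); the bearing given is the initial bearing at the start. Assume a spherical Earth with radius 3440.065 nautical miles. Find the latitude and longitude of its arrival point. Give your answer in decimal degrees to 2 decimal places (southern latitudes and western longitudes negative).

latitude 36.37°, longitude 138.33°

The arc subtends δ = 3525.2/3440.065 = 1.024748 rad at the centre.
Converting: φ₁ = 1.339889 rad, θ = 5.175948 rad.
Applying the spherical law of cosines for sides, sin φ₂ = sin φ₁ cos δ + cos φ₁ sin δ cos θ = 0.592982, so φ₂ = 36.37°.
Δλ = atan2( sin θ sin δ cos φ₁ , cos δ − sin φ₁ sin φ₂ ) = atan2(-0.174940, -0.057930) = -1.890571 rad = -108.32°.
λ₂ = -113.35° + -108.32° = -221.67°, normalized to (−180°, 180°] → 138.33°.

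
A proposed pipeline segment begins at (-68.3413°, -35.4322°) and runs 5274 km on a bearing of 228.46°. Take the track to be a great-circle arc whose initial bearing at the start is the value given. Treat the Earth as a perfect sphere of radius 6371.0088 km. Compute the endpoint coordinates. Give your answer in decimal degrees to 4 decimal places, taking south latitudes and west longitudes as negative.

latitude -53.9959°, longitude -145.7607°

δ = 5274/6371.0088 = 0.827812 rad (47.4302°).
Converting: φ₁ = -1.192781 rad, θ = 3.987379 rad.
Applying the spherical law of cosines for sides, sin φ₂ = sin φ₁ cos δ + cos φ₁ sin δ cos θ = -0.808975, so φ₂ = -53.9959°.
Δλ = atan2( sin θ sin δ cos φ₁ , cos δ − sin φ₁ sin φ₂ ) = atan2(-0.203446, -0.075372) = -1.925595 rad = -110.3285°.
Hence λ₂ = -35.4322° + -110.3285° = -145.7607°.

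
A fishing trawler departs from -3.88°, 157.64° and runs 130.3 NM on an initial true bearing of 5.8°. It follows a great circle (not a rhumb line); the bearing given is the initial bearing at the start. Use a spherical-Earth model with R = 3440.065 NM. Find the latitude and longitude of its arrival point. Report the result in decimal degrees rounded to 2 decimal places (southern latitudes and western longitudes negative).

latitude -1.72°, longitude 157.86°

Angular distance δ = d/R = 130.3 / 3440.065 = 0.037877 rad.
With φ₁ = -3.88° = -0.067719 rad and θ = 5.8° = 0.101229 rad:
Applying the spherical law of cosines for sides, sin φ₂ = sin φ₁ cos δ + cos φ₁ sin δ cos θ = -0.030031, so φ₂ = -1.72°.
Δλ = atan2( sin θ sin δ cos φ₁ , cos δ − sin φ₁ sin φ₂ ) = atan2(0.003818, 0.997251) = 0.003829 rad = 0.22°.
λ₂ = λ₁ + Δλ = 157.86°.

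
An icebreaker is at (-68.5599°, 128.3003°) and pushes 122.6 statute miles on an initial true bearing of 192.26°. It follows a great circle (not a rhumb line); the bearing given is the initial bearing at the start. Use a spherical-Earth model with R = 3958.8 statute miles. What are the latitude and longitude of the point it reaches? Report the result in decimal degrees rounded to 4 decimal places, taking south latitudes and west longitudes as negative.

latitude -70.2904°, longitude 127.1832°

δ = 122.6/3958.8 = 0.030969 rad (1.7744°).
With φ₁ = -68.5599° = -1.196596 rad and θ = 192.26° = 3.355570 rad:
Applying the spherical law of cosines for sides, sin φ₂ = sin φ₁ cos δ + cos φ₁ sin δ cos θ = -0.941414, so φ₂ = -70.2904°.
Then Δλ = atan2(-0.002403, 0.123252) = -0.019497 rad, from sin θ sin δ cos φ₁ over cos δ − sin φ₁ sin φ₂.
Hence λ₂ = 128.3003° + -1.1171° = 127.1832°.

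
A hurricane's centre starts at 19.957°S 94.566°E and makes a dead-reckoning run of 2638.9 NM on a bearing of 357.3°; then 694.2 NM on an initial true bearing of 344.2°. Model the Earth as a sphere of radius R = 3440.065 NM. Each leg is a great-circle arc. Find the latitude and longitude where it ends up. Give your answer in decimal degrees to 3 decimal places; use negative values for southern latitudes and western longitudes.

latitude 35.026°, longitude 88.695°

Apply the spherical direct solution leg by leg, carrying full precision between legs.
Leg 1: from (-19.957°, 94.566°), δ = 2638.9/3440.065 = 0.767108 rad, θ = 357.3° → φ = 23.950°, λ = 92.516°.
Leg 2: from (23.950°, 92.516°), δ = 694.2/3440.065 = 0.201799 rad, θ = 344.2° → φ = 35.026°, λ = 88.695°.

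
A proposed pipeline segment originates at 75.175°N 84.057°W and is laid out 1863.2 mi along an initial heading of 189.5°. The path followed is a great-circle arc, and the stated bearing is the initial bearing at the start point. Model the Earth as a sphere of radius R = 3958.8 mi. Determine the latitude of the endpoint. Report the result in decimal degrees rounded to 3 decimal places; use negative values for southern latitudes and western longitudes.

latitude 48.346°

δ = 1863.2/3958.8 = 0.470648 rad (26.9661°).
Start latitude φ₁ = 1.312051 rad; initial bearing θ = 3.307399 rad.
sin φ₂ = sin φ₁ cos δ + cos φ₁ sin δ cos θ = (0.966712)(0.891275) + (0.255868)(0.453464)(-0.986286) = 0.747170
φ₂ = asin(0.747170) = 0.843795 rad = 48.346°.
For the longitude increment, Δλ = atan2( sin θ sin δ cos φ₁, cos δ − sin φ₁ sin φ₂ ) = atan2(-0.019150, 0.168976) = -6.466°.
λ₂ = -84.057° + -6.466° = -90.523°.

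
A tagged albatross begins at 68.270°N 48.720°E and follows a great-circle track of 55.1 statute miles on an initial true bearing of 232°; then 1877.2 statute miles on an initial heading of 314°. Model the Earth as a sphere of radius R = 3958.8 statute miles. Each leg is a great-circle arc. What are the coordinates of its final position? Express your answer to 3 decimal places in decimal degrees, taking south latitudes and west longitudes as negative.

Apply the spherical direct solution leg by leg, carrying full precision between legs.
Leg 1: from (68.270°, 48.720°), δ = 55.1/3958.8 = 0.013918 rad, θ = 232° → φ = 67.771°, λ = 47.059°.
Leg 2: from (67.771°, 47.059°), δ = 1877.2/3958.8 = 0.474184 rad, θ = 314° → φ = 70.655°, λ = -35.490°.

latitude 70.655°, longitude -35.490°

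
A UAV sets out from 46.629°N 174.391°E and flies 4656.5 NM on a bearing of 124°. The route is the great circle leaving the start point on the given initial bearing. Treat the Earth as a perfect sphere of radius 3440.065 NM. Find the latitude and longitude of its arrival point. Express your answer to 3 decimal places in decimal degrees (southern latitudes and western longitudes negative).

latitude -12.612°, longitude -129.554°

δ = 4656.5/3440.065 = 1.353608 rad (77.5560°).
Start latitude φ₁ = 0.813830 rad; initial bearing θ = 2.164208 rad.
Applying the spherical law of cosines for sides, sin φ₂ = sin φ₁ cos δ + cos φ₁ sin δ cos θ = -0.218347, so φ₂ = -12.612°.
Then Δλ = atan2(0.555942, 0.374206) = 0.978351 rad, from sin θ sin δ cos φ₁ over cos δ − sin φ₁ sin φ₂.
λ₂ = 174.391° + 56.055° = 230.446°, normalized to (−180°, 180°] → -129.554°.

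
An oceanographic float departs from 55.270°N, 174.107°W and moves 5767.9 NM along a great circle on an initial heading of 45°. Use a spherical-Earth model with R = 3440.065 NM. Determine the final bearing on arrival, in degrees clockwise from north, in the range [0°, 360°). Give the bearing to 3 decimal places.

final bearing 154.896°

Angular distance δ = d/R = 5767.9 / 3440.065 = 1.676683 rad.
Start latitude φ₁ = 0.964643 rad; initial bearing θ = 0.785398 rad.
sin φ₂ = sin φ₁ cos δ + cos φ₁ sin δ cos θ = (0.821846)(-0.105689) + (0.569710)(0.994399)(0.707107) = 0.313729
φ₂ = asin(0.313729) = 0.319118 rad = 18.284°.
For the longitude increment, Δλ = atan2( sin θ sin δ cos φ₁, cos δ − sin φ₁ sin φ₂ ) = atan2(0.400589, -0.363526) = 132.223°.
λ₂ = λ₁ + Δλ = -41.884°.
The forward bearing on arrival equals the back-azimuth from the destination plus 180°.
Back-azimuth from P₂ (18.284°, -41.884°) to P₁ (55.270°, -174.107°), with Δλ' = λ₁ − λ₂ = -132.223°: atan2( sin Δλ' cos φ₁ , cos φ₂ sin φ₁ − sin φ₂ cos φ₁ cos Δλ' ) = 334.896°.
Final bearing = (334.896° + 180°) mod 360° = 154.896°.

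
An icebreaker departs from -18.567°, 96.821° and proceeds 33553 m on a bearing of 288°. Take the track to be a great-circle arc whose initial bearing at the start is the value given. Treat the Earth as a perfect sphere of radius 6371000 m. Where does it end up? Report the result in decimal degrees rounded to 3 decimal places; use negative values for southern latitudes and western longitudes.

The arc subtends δ = 33553/6371000 = 0.005267 rad at the centre.
Start latitude φ₁ = -0.324055 rad; initial bearing θ = 5.026548 rad.
sin φ₂ = sin φ₁ cos δ + cos φ₁ sin δ cos θ = (-0.318413)(0.999986) + (0.947952)(0.005266)(0.309017) = -0.316866
φ₂ = asin(-0.316866) = -0.322424 rad = -18.474°.
For the longitude increment, Δλ = atan2( sin θ sin δ cos φ₁, cos δ − sin φ₁ sin φ₂ ) = atan2(-0.004748, 0.899092) = -0.303°.
λ₂ = λ₁ + Δλ = 96.518°.

latitude -18.474°, longitude 96.518°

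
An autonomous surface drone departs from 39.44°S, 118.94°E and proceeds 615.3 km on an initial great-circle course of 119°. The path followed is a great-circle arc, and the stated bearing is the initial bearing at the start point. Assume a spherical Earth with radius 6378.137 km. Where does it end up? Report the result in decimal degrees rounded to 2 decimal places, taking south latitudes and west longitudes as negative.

Central angle δ = d/R = 0.096470 rad.
Start latitude φ₁ = -0.688358 rad; initial bearing θ = 2.076942 rad.
Applying the spherical law of cosines for sides, sin φ₂ = sin φ₁ cos δ + cos φ₁ sin δ cos θ = -0.668380, so φ₂ = -41.94°.
For the longitude increment, Δλ = atan2( sin θ sin δ cos φ₁, cos δ − sin φ₁ sin φ₂ ) = atan2(0.065061, 0.570749) = 6.50°.
Hence λ₂ = 118.94° + 6.50° = 125.44°.

latitude -41.94°, longitude 125.44°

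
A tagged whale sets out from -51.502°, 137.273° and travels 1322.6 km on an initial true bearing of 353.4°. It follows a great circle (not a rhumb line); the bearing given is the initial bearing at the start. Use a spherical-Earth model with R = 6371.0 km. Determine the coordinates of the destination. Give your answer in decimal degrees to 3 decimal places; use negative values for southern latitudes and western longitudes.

latitude -39.671°, longitude 135.509°

Central angle δ = d/R = 0.207597 rad.
With φ₁ = -51.502° = -0.898879 rad and θ = 353.4° = 6.167994 rad:
sin φ₂ = sin φ₁ cos δ + cos φ₁ sin δ cos θ = (-0.782630)(0.978529) + (0.622487)(0.206109)(0.993373) = -0.638376
φ₂ = asin(-0.638376) = -0.692387 rad = -39.671°.
Δλ = atan2( sin θ sin δ cos φ₁ , cos δ − sin φ₁ sin φ₂ ) = atan2(-0.014746, 0.478917) = -0.030782 rad = -1.764°.
Hence λ₂ = 137.273° + -1.764° = 135.509°.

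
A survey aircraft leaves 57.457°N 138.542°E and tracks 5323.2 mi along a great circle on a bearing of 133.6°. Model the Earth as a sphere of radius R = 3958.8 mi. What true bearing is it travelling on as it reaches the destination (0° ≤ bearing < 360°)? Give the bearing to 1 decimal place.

Angular distance δ = d/R = 5323.2 / 3958.8 = 1.344650 rad.
Start latitude φ₁ = 1.002814 rad; initial bearing θ = 2.331760 rad.
Destination latitude: φ₂ = arcsin( sin φ₁ cos δ + cos φ₁ sin δ cos θ ) = arcsin(-0.172505) = -9.934°.
Δλ = atan2( sin θ sin δ cos φ₁ , cos δ − sin φ₁ sin φ₂ ) = atan2(0.379637, 0.369643) = 0.798734 rad = 45.764°.
λ₂ = 138.542° + 45.764° = 184.306°, normalized to (−180°, 180°] → -175.694°.
The forward bearing on arrival equals the back-azimuth from the destination plus 180°.
Back-azimuth from P₂ (-9.9°, -175.7°) to P₁ (57.5°, 138.5°), with Δλ' = λ₁ − λ₂ = 314.2°: atan2( sin Δλ' cos φ₁ , cos φ₂ sin φ₁ − sin φ₂ cos φ₁ cos Δλ' ) = 336.7°.
Final bearing = (336.7° + 180°) mod 360° = 156.7°.

final bearing 156.7°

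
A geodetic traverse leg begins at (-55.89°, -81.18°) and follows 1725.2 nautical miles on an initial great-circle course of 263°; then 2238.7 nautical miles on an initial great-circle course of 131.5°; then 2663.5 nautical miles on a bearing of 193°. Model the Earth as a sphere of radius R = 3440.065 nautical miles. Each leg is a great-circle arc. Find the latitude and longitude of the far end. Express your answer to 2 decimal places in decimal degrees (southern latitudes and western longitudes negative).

latitude -73.78°, longitude 150.77°

Apply the spherical direct solution leg by leg, carrying full precision between legs.
Leg 1: from (-55.89°, -81.18°), δ = 1725.2/3440.065 = 0.501502 rad, θ = 263° → φ = -49.36°, λ = -128.29°.
Leg 2: from (-49.36°, -128.29°), δ = 2238.7/3440.065 = 0.650773 rad, θ = 131.5° → φ = -59.90°, λ = -63.49°.
Leg 3: from (-59.90°, -63.49°), δ = 2663.5/3440.065 = 0.774259 rad, θ = 193° → φ = -73.78°, λ = 150.77°.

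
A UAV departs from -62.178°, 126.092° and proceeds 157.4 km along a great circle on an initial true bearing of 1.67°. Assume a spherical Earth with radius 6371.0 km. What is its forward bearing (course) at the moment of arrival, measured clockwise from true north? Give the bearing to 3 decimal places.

final bearing 1.596°

Angular distance δ = d/R = 157.4 / 6371 = 0.024706 rad.
Start latitude φ₁ = -1.085211 rad; initial bearing θ = 0.029147 rad.
Destination latitude: φ₂ = arcsin( sin φ₁ cos δ + cos φ₁ sin δ cos θ ) = arcsin(-0.872607) = -60.763°.
For the longitude increment, Δλ = atan2( sin θ sin δ cos φ₁, cos δ − sin φ₁ sin φ₂ ) = atan2(0.000336, 0.227959) = 0.084°.
λ₂ = λ₁ + Δλ = 126.176°.
The forward bearing on arrival equals the back-azimuth from the destination plus 180°.
Back-azimuth from P₂ (-60.763°, 126.176°) to P₁ (-62.178°, 126.092°), with Δλ' = λ₁ − λ₂ = -0.084°: atan2( sin Δλ' cos φ₁ , cos φ₂ sin φ₁ − sin φ₂ cos φ₁ cos Δλ' ) = 181.596°.
Final bearing = (181.596° + 180°) mod 360° = 1.596°.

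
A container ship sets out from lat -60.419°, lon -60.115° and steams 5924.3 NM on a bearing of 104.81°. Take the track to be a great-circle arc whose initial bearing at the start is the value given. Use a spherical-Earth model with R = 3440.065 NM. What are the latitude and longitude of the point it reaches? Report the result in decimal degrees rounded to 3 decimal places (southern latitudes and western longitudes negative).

latitude 0.366°, longitude 46.994°

Angular distance δ = d/R = 5924.3 / 3440.065 = 1.722148 rad.
Start latitude φ₁ = -1.054510 rad; initial bearing θ = 1.829280 rad.
sin φ₂ = sin φ₁ cos δ + cos φ₁ sin δ cos θ = (-0.869659)(-0.150774) + (0.493654)(0.988568)(-0.255614) = 0.006380
φ₂ = asin(0.006380) = 0.006380 rad = 0.366°.
Then Δλ = atan2(0.471798, -0.145226) = 1.869407 rad, from sin θ sin δ cos φ₁ over cos δ − sin φ₁ sin φ₂.
Hence λ₂ = -60.115° + 107.109° = 46.994°.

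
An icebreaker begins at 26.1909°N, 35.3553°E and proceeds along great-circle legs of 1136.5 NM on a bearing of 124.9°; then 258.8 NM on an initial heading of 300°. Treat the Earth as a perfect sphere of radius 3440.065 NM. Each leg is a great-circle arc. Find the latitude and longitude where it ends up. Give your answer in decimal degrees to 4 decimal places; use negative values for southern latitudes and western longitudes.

latitude 16.6556°, longitude 47.4125°

Apply the spherical direct solution leg by leg, carrying full precision between legs.
Leg 1: from (26.1909°, 35.3553°), δ = 1136.5/3440.065 = 0.330372 rad, θ = 124.9° → φ = 14.5337°, λ = 51.3083°.
Leg 2: from (14.5337°, 51.3083°), δ = 258.8/3440.065 = 0.075231 rad, θ = 300° → φ = 16.6556°, λ = 47.4125°.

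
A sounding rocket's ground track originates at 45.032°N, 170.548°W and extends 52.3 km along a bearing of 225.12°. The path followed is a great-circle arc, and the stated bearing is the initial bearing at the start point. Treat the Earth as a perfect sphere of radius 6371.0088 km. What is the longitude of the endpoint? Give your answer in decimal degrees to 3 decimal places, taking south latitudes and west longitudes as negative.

Angular distance δ = d/R = 52.3 / 6371.0088 = 0.008209 rad.
With φ₁ = 45.032° = 0.785957 rad and θ = 225.12° = 3.929085 rad:
sin φ₂ = sin φ₁ cos δ + cos φ₁ sin δ cos θ = (0.707502)(0.999966) + (0.706712)(0.008209)(-0.705624) = 0.703384
φ₂ = asin(0.703384) = 0.780147 rad = 44.699°.
Then Δλ = atan2(-0.004111, 0.502321) = -0.008183 rad, from sin θ sin δ cos φ₁ over cos δ − sin φ₁ sin φ₂.
λ₂ = -170.548° + -0.469° = -171.017°.

longitude -171.017°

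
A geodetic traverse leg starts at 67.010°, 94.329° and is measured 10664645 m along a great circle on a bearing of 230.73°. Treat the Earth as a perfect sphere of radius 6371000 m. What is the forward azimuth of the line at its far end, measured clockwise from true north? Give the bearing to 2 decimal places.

Angular distance δ = d/R = 10664645 / 6371000 = 1.673936 rad.
Converting: φ₁ = 1.169545 rad, θ = 4.026998 rad.
Destination latitude: φ₂ = arcsin( sin φ₁ cos δ + cos φ₁ sin δ cos θ ) = arcsin(-0.340687) = -19.919°.
For the longitude increment, Δλ = atan2( sin θ sin δ cos φ₁, cos δ − sin φ₁ sin φ₂ ) = atan2(-0.300762, 0.210671) = -54.990°.
Hence λ₂ = 94.329° + -54.990° = 39.339°.
The forward bearing on arrival equals the back-azimuth from the destination plus 180°.
Back-azimuth from P₂ (-19.92°, 39.34°) to P₁ (67.01°, 94.33°), with Δλ' = λ₁ − λ₂ = 54.99°: atan2( sin Δλ' cos φ₁ , cos φ₂ sin φ₁ − sin φ₂ cos φ₁ cos Δλ' ) = 18.76°.
Final bearing = (18.76° + 180°) mod 360° = 198.76°.

final bearing 198.76°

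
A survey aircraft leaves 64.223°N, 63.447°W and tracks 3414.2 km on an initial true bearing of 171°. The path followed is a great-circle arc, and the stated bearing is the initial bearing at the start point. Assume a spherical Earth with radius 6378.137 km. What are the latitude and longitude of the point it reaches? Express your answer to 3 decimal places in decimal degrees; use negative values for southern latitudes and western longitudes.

latitude 33.741°, longitude -57.940°

The arc subtends δ = 3414.2/6378.137 = 0.535297 rad at the centre.
Start latitude φ₁ = 1.120903 rad; initial bearing θ = 2.984513 rad.
Destination latitude: φ₂ = arcsin( sin φ₁ cos δ + cos φ₁ sin δ cos θ ) = arcsin(0.555435) = 33.741°.
For the longitude increment, Δλ = atan2( sin θ sin δ cos φ₁, cos δ − sin φ₁ sin φ₂ ) = atan2(0.034701, 0.359951) = 5.507°.
λ₂ = -63.447° + 5.507° = -57.940°.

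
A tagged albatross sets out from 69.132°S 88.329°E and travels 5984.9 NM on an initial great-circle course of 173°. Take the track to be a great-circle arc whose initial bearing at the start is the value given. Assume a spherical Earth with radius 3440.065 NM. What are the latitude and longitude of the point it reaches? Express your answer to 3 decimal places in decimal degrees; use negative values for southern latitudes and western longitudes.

latitude -11.034°, longitude -98.701°

Angular distance δ = d/R = 5984.9 / 3440.065 = 1.739764 rad.
With φ₁ = -69.132° = -1.206581 rad and θ = 173° = 3.019420 rad:
Applying the spherical law of cosines for sides, sin φ₂ = sin φ₁ cos δ + cos φ₁ sin δ cos θ = -0.191392, so φ₂ = -11.034°.
Δλ = atan2( sin θ sin δ cos φ₁ , cos δ − sin φ₁ sin φ₂ ) = atan2(0.042794, -0.347002) = 3.018889 rad = 172.970°.
λ₂ = 88.329° + 172.970° = 261.299°, normalized to (−180°, 180°] → -98.701°.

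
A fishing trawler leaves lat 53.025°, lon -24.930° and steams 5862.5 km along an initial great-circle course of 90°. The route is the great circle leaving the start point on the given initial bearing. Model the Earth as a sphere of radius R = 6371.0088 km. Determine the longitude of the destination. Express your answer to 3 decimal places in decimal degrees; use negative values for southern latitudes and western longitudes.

longitude 40.471°

δ = 5862.5/6371.0088 = 0.920184 rad (52.7227°).
Converting: φ₁ = 0.925461 rad, θ = 1.570796 rad.
sin φ₂ = sin φ₁ cos δ + cos φ₁ sin δ cos θ = (0.798898)(0.605674) + (0.601466)(0.795713)(0.000000) = 0.483872
φ₂ = asin(0.483872) = 0.505073 rad = 28.939°.
Then Δλ = atan2(0.478595, 0.219110) = 1.141459 rad, from sin θ sin δ cos φ₁ over cos δ − sin φ₁ sin φ₂.
λ₂ = λ₁ + Δλ = 40.471°.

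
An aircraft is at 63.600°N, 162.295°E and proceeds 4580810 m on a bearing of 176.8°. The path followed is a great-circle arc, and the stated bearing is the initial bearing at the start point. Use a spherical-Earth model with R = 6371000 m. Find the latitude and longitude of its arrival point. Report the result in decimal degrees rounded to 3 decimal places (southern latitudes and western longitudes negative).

The arc subtends δ = 4580810/6371000 = 0.719010 rad at the centre.
Converting: φ₁ = 1.110029 rad, θ = 3.085742 rad.
sin φ₂ = sin φ₁ cos δ + cos φ₁ sin δ cos θ = (0.895712)(0.752458) + (0.444635)(0.658640)(-0.998441) = 0.381588
φ₂ = asin(0.381588) = 0.391514 rad = 22.432°.
For the longitude increment, Δλ = atan2( sin θ sin δ cos φ₁, cos δ − sin φ₁ sin φ₂ ) = atan2(0.016348, 0.410665) = 2.280°.
λ₂ = λ₁ + Δλ = 164.575°.

latitude 22.432°, longitude 164.575°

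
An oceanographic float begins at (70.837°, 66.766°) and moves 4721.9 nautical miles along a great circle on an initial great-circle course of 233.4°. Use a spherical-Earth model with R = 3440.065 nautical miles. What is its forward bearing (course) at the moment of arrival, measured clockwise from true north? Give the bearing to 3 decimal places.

final bearing 195.280°

δ = 4721.9/3440.065 = 1.372619 rad (78.6453°).
Start latitude φ₁ = 1.236339 rad; initial bearing θ = 4.073598 rad.
Destination latitude: φ₂ = arcsin( sin φ₁ cos δ + cos φ₁ sin δ cos θ ) = arcsin(-0.005911) = -0.339°.
For the longitude increment, Δλ = atan2( sin θ sin δ cos φ₁, cos δ − sin φ₁ sin φ₂ ) = atan2(-0.258372, 0.202466) = -51.917°.
Hence λ₂ = 66.766° + -51.917° = 14.849°.
The forward bearing on arrival equals the back-azimuth from the destination plus 180°.
Back-azimuth from P₂ (-0.339°, 14.849°) to P₁ (70.837°, 66.766°), with Δλ' = λ₁ − λ₂ = 51.917°: atan2( sin Δλ' cos φ₁ , cos φ₂ sin φ₁ − sin φ₂ cos φ₁ cos Δλ' ) = 15.280°.
Final bearing = (15.280° + 180°) mod 360° = 195.280°.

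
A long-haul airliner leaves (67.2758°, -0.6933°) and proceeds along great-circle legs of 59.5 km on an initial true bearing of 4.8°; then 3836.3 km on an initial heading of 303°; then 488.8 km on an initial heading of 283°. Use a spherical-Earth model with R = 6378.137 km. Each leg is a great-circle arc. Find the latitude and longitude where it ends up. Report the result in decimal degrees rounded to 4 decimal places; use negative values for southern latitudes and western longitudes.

Apply the spherical direct solution leg by leg, carrying full precision between legs.
Leg 1: from (67.2758°, -0.6933°), δ = 59.5/6378.137 = 0.009329 rad, θ = 4.8° → φ = 67.8084°, λ = -0.5749°.
Leg 2: from (67.8084°, -0.5749°), δ = 3836.3/6378.137 = 0.601477 rad, θ = 303° → φ = 61.6221°, λ = -87.4321°.
Leg 3: from (61.6221°, -87.4321°), δ = 488.8/6378.137 = 0.076637 rad, θ = 283° → φ = 62.3051°, λ = -96.6686°.

latitude 62.3051°, longitude -96.6686°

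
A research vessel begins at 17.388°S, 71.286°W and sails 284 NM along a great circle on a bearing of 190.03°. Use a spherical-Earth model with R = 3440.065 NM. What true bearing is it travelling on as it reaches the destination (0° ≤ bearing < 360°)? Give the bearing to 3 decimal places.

Angular distance δ = d/R = 284 / 3440.065 = 0.082557 rad.
Start latitude φ₁ = -0.303478 rad; initial bearing θ = 3.316649 rad.
Destination latitude: φ₂ = arcsin( sin φ₁ cos δ + cos φ₁ sin δ cos θ ) = arcsin(-0.375315) = -22.044°.
For the longitude increment, Δλ = atan2( sin θ sin δ cos φ₁, cos δ − sin φ₁ sin φ₂ ) = atan2(-0.013706, 0.884435) = -0.888°.
Hence λ₂ = -71.286° + -0.888° = -72.174°.
The forward bearing on arrival equals the back-azimuth from the destination plus 180°.
Back-azimuth from P₂ (-22.044°, -72.174°) to P₁ (-17.388°, -71.286°), with Δλ' = λ₁ − λ₂ = 0.888°: atan2( sin Δλ' cos φ₁ , cos φ₂ sin φ₁ − sin φ₂ cos φ₁ cos Δλ' ) = 10.330°.
Final bearing = (10.330° + 180°) mod 360° = 190.330°.

final bearing 190.330°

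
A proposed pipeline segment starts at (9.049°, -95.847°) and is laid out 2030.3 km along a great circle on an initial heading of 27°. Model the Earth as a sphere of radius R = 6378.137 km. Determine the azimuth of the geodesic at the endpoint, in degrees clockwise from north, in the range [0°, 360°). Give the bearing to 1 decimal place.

final bearing 29.7°

Central angle δ = d/R = 0.318322 rad.
Converting: φ₁ = 0.157935 rad, θ = 0.471239 rad.
sin φ₂ = sin φ₁ cos δ + cos φ₁ sin δ cos θ = (0.157279)(0.949762) + (0.987554)(0.312973)(0.891007) = 0.424768
φ₂ = asin(0.424768) = 0.438706 rad = 25.136°.
Δλ = atan2( sin θ sin δ cos φ₁ , cos δ − sin φ₁ sin φ₂ ) = atan2(0.140318, 0.882955) = 0.157601 rad = 9.030°.
λ₂ = -95.847° + 9.030° = -86.817°.
The forward bearing on arrival equals the back-azimuth from the destination plus 180°.
Back-azimuth from P₂ (25.1°, -86.8°) to P₁ (9.0°, -95.8°), with Δλ' = λ₁ − λ₂ = -9.0°: atan2( sin Δλ' cos φ₁ , cos φ₂ sin φ₁ − sin φ₂ cos φ₁ cos Δλ' ) = 209.7°.
Final bearing = (209.7° + 180°) mod 360° = 29.7°.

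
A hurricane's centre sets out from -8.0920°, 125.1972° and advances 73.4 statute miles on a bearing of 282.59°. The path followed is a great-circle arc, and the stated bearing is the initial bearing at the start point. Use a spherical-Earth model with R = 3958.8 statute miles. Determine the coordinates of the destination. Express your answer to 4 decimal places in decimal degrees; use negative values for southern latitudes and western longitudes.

latitude -7.8591°, longitude 124.1506°

Angular distance δ = d/R = 73.4 / 3958.8 = 0.018541 rad.
With φ₁ = -8.0920° = -0.141232 rad and θ = 282.59° = 4.932126 rad:
sin φ₂ = sin φ₁ cos δ + cos φ₁ sin δ cos θ = (-0.140763)(0.999828) + (0.990043)(0.018540)(0.217973) = -0.136738
φ₂ = asin(-0.136738) = -0.137168 rad = -7.8591°.
Δλ = atan2( sin θ sin δ cos φ₁ , cos δ − sin φ₁ sin φ₂ ) = atan2(-0.017914, 0.980580) = -0.018267 rad = -1.0466°.
λ₂ = 125.1972° + -1.0466° = 124.1506°.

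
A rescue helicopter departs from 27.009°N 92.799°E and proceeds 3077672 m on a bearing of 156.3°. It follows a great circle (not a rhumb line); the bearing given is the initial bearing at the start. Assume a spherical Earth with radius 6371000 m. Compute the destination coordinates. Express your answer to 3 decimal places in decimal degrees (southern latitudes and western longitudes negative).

latitude 1.331°, longitude 103.563°

The arc subtends δ = 3077672/6371000 = 0.483075 rad at the centre.
With φ₁ = 27.009° = 0.471396 rad and θ = 156.3° = 2.727950 rad:
sin φ₂ = sin φ₁ cos δ + cos φ₁ sin δ cos θ = (0.454130)(0.885571) + (0.890935)(0.464505)(-0.915663) = 0.023224
φ₂ = asin(0.023224) = 0.023226 rad = 1.331°.
For the longitude increment, Δλ = atan2( sin θ sin δ cos φ₁, cos δ − sin φ₁ sin φ₂ ) = atan2(0.166343, 0.875024) = 10.764°.
λ₂ = 92.799° + 10.764° = 103.563°.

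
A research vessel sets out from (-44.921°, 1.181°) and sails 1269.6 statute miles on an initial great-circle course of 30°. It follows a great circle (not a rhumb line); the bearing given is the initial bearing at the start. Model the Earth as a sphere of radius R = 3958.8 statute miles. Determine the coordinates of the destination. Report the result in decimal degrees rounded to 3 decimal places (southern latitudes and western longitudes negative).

latitude -28.478°, longitude 11.511°

Central angle δ = d/R = 0.320703 rad.
Converting: φ₁ = -0.784019 rad, θ = 0.523599 rad.
Destination latitude: φ₂ = arcsin( sin φ₁ cos δ + cos φ₁ sin δ cos θ ) = arcsin(-0.476822) = -28.478°.
Δλ = atan2( sin θ sin δ cos φ₁ , cos δ − sin φ₁ sin φ₂ ) = atan2(0.111606, 0.612315) = 0.180289 rad = 10.330°.
λ₂ = 1.181° + 10.330° = 11.511°.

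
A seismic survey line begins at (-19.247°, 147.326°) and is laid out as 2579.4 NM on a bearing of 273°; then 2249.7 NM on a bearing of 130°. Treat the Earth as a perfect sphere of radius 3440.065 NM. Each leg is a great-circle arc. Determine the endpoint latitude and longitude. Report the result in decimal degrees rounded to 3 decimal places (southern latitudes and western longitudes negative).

Apply the spherical direct solution leg by leg, carrying full precision between legs.
Leg 1: from (-19.247°, 147.326°), δ = 2579.4/3440.065 = 0.749811 rad, θ = 273° → φ = -11.980°, λ = 103.242°.
Leg 2: from (-11.980°, 103.242°), δ = 2249.7/3440.065 = 0.653970 rad, θ = 130° → φ = -33.179°, λ = 137.076°.

latitude -33.179°, longitude 137.076°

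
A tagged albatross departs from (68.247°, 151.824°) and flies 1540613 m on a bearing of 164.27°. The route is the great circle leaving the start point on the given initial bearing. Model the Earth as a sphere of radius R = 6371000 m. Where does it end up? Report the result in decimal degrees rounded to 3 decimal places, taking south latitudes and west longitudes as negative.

latitude 54.720°, longitude 158.278°

Central angle δ = d/R = 0.241817 rad.
Start latitude φ₁ = 1.191135 rad; initial bearing θ = 2.867052 rad.
Applying the spherical law of cosines for sides, sin φ₂ = sin φ₁ cos δ + cos φ₁ sin δ cos θ = 0.816342, so φ₂ = 54.720°.
Then Δλ = atan2(0.024060, 0.212694) = 0.112641 rad, from sin θ sin δ cos φ₁ over cos δ − sin φ₁ sin φ₂.
Hence λ₂ = 151.824° + 6.454° = 158.278°.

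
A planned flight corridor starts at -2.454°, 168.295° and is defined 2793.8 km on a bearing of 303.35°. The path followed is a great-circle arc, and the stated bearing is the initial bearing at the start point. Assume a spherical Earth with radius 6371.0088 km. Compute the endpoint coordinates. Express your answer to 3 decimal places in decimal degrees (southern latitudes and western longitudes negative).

The arc subtends δ = 2793.8/6371.0088 = 0.438518 rad at the centre.
Start latitude φ₁ = -0.042830 rad; initial bearing θ = 5.294456 rad.
sin φ₂ = sin φ₁ cos δ + cos φ₁ sin δ cos θ = (-0.042817)(0.905382) + (0.999083)(0.424598)(0.549752) = 0.194443
φ₂ = asin(0.194443) = 0.195690 rad = 11.212°.
For the longitude increment, Δλ = atan2( sin θ sin δ cos φ₁, cos δ − sin φ₁ sin φ₂ ) = atan2(-0.354353, 0.913708) = -21.197°.
λ₂ = λ₁ + Δλ = 147.098°.

latitude 11.212°, longitude 147.098°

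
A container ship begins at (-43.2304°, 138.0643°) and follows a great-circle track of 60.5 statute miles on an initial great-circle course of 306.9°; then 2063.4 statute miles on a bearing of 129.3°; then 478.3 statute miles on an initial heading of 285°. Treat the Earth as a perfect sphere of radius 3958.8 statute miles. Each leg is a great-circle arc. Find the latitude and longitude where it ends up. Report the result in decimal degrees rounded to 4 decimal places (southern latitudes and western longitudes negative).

Apply the spherical direct solution leg by leg, carrying full precision between legs.
Leg 1: from (-43.2304°, 138.0643°), δ = 60.5/3958.8 = 0.015282 rad, θ = 306.9° → φ = -42.7007°, λ = 137.1115°.
Leg 2: from (-42.7007°, 137.1115°), δ = 2063.4/3958.8 = 0.521219 rad, θ = 129.3° → φ = -55.0742°, λ = 179.4134°.
Leg 3: from (-55.0742°, 179.4134°), δ = 478.3/3958.8 = 0.120819 rad, θ = 285° → φ = -52.7553°, λ = 168.3230°.

latitude -52.7553°, longitude 168.3230°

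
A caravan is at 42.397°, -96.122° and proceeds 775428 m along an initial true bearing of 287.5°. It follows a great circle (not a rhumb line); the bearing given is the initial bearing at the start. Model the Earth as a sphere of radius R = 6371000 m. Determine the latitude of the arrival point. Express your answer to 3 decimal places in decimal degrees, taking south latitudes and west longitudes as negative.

latitude 44.126°

The arc subtends δ = 775428/6371000 = 0.121712 rad at the centre.
With φ₁ = 42.397° = 0.739967 rad and θ = 287.5° = 5.017822 rad:
Destination latitude: φ₂ = arcsin( sin φ₁ cos δ + cos φ₁ sin δ cos θ ) = arcsin(0.696237) = 44.126°.
For the longitude increment, Δλ = atan2( sin θ sin δ cos φ₁, cos δ − sin φ₁ sin φ₂ ) = atan2(-0.085512, 0.523155) = -9.283°.
λ₂ = -96.122° + -9.283° = -105.405°.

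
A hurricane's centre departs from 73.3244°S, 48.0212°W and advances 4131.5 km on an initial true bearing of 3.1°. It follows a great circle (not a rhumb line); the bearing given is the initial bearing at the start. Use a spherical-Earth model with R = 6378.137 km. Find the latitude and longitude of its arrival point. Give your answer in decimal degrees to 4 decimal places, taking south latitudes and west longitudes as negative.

latitude -36.2285°, longitude -45.7028°

Central angle δ = d/R = 0.647760 rad.
With φ₁ = -73.3244° = -1.279752 rad and θ = 3.1° = 0.054105 rad:
Applying the spherical law of cosines for sides, sin φ₂ = sin φ₁ cos δ + cos φ₁ sin δ cos θ = -0.591007, so φ₂ = -36.2285°.
For the longitude increment, Δλ = atan2( sin θ sin δ cos φ₁, cos δ − sin φ₁ sin φ₂ ) = atan2(0.009364, 0.231286) = 2.3184°.
λ₂ = λ₁ + Δλ = -45.7028°.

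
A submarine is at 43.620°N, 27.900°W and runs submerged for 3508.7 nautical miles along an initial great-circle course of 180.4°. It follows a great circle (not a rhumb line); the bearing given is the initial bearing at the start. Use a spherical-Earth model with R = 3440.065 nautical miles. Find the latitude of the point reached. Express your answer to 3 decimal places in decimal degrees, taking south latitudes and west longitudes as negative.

Angular distance δ = d/R = 3508.7 / 3440.065 = 1.019952 rad.
Start latitude φ₁ = 0.761313 rad; initial bearing θ = 3.148574 rad.
sin φ₂ = sin φ₁ cos δ + cos φ₁ sin δ cos θ = (0.689872)(0.523407) + (0.723931)(0.852083)(-0.999976) = -0.255750
φ₂ = asin(-0.255750) = -0.258623 rad = -14.818°.
Δλ = atan2( sin θ sin δ cos φ₁ , cos δ − sin φ₁ sin φ₂ ) = atan2(-0.004306, 0.699842) = -0.006153 rad = -0.353°.
Hence λ₂ = -27.900° + -0.353° = -28.253°.

latitude -14.818°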